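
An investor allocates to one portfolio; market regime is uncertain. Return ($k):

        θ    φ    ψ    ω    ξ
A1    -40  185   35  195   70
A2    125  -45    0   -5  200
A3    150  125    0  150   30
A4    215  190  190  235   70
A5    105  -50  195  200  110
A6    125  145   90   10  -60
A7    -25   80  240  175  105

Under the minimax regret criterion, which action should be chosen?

Column bests: θ=215, φ=190, ψ=240, ω=235, ξ=200.
A1 regrets: 255, 5, 205, 40, 130 → max 255
A2 regrets: 90, 235, 240, 240, 0 → max 240
A3 regrets: 65, 65, 240, 85, 170 → max 240
A4 regrets: 0, 0, 50, 0, 130 → max 130
A5 regrets: 110, 240, 45, 35, 90 → max 240
A6 regrets: 90, 45, 150, 225, 260 → max 260
A7 regrets: 240, 110, 0, 60, 95 → max 240
Smallest max regret = 130 → A4.

A4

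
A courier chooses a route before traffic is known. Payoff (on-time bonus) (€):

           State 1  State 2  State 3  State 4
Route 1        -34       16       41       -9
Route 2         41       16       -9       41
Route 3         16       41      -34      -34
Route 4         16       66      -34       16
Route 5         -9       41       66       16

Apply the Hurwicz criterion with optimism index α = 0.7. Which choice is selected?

Route 1: 0.7·41 + 0.3·(-34) = 18.5
Route 2: 0.7·41 + 0.3·(-9) = 26
Route 3: 0.7·41 + 0.3·(-34) = 18.5
Route 4: 0.7·66 + 0.3·(-34) = 36
Route 5: 0.7·66 + 0.3·(-9) = 43.5
Highest Hurwicz score = 43.5 → Route 5.

Route 5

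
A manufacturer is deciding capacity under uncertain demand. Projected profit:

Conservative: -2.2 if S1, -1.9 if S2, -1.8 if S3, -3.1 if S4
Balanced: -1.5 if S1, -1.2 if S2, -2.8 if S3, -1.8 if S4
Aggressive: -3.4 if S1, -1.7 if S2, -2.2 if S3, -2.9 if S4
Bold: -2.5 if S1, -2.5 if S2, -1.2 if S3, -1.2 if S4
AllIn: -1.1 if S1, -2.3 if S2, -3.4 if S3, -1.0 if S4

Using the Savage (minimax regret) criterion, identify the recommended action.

Column bests: S1=-1.1, S2=-1.2, S3=-1.2, S4=-1.0.
Conservative regrets: 1.1, 0.7, 0.6, 2.1 → max 2.1
Balanced regrets: 0.4, 0.0, 1.6, 0.8 → max 1.6
Aggressive regrets: 2.3, 0.5, 1.0, 1.9 → max 2.3
Bold regrets: 1.4, 1.3, 0.0, 0.2 → max 1.4
AllIn regrets: 0.0, 1.1, 2.2, 0.0 → max 2.2
Smallest max regret = 1.4 → Bold.

Bold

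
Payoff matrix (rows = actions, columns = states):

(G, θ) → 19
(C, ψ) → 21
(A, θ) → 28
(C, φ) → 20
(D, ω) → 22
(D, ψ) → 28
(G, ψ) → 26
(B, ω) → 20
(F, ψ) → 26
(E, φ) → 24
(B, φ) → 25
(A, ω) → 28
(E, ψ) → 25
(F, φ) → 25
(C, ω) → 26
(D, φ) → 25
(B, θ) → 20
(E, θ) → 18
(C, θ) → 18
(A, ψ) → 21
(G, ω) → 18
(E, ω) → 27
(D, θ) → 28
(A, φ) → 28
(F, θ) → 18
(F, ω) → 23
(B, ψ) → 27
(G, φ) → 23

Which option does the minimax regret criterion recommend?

Column bests: θ=28, φ=28, ψ=28, ω=28.
A regrets: 0, 0, 7, 0 → max 7
B regrets: 8, 3, 1, 8 → max 8
C regrets: 10, 8, 7, 2 → max 10
D regrets: 0, 3, 0, 6 → max 6
E regrets: 10, 4, 3, 1 → max 10
F regrets: 10, 3, 2, 5 → max 10
G regrets: 9, 5, 2, 10 → max 10
Smallest max regret = 6 → D.

D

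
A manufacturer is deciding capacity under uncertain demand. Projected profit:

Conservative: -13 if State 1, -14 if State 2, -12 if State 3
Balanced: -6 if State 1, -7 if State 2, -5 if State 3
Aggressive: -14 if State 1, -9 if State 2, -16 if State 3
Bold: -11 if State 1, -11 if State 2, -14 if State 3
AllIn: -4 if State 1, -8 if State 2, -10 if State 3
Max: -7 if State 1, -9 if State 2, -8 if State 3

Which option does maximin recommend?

Balanced

Row minima: Conservative=-14, Balanced=-7, Aggressive=-16, Bold=-14, AllIn=-10, Max=-9
Best worst-case = -7 → Balanced.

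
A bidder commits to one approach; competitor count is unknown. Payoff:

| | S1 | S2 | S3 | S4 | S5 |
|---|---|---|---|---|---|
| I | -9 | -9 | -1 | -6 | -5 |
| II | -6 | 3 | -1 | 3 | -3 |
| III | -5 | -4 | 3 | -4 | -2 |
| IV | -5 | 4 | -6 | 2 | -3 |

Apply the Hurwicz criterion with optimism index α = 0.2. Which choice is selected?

I: 0.2·(-1) + 0.8·(-9) = -7.4
II: 0.2·3 + 0.8·(-6) = -4.2
III: 0.2·3 + 0.8·(-5) = -3.4
IV: 0.2·4 + 0.8·(-6) = -4
Highest Hurwicz score = -3.4 → III.

III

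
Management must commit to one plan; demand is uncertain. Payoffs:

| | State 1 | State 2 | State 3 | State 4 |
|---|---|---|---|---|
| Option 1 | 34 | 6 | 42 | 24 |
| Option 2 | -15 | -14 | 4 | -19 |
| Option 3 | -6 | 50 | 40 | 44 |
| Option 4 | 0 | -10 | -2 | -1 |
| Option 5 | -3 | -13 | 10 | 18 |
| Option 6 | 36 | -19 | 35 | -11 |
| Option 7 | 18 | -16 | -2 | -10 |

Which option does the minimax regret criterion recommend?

Option 3

Column bests: State 1=36, State 2=50, State 3=42, State 4=44.
Option 1 regrets: 2, 44, 0, 20 → max 44
Option 2 regrets: 51, 64, 38, 63 → max 64
Option 3 regrets: 42, 0, 2, 0 → max 42
Option 4 regrets: 36, 60, 44, 45 → max 60
Option 5 regrets: 39, 63, 32, 26 → max 63
Option 6 regrets: 0, 69, 7, 55 → max 69
Option 7 regrets: 18, 66, 44, 54 → max 66
Smallest max regret = 42 → Option 3.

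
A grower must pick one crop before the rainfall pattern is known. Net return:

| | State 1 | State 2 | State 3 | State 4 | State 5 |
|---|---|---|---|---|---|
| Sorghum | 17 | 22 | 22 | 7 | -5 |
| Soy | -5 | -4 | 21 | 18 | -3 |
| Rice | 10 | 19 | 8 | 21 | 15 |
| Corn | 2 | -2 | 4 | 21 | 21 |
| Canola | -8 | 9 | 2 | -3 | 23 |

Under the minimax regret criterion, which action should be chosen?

Column bests: State 1=17, State 2=22, State 3=22, State 4=21, State 5=23.
Sorghum regrets: 0, 0, 0, 14, 28 → max 28
Soy regrets: 22, 26, 1, 3, 26 → max 26
Rice regrets: 7, 3, 14, 0, 8 → max 14
Corn regrets: 15, 24, 18, 0, 2 → max 24
Canola regrets: 25, 13, 20, 24, 0 → max 25
Smallest max regret = 14 → Rice.

Rice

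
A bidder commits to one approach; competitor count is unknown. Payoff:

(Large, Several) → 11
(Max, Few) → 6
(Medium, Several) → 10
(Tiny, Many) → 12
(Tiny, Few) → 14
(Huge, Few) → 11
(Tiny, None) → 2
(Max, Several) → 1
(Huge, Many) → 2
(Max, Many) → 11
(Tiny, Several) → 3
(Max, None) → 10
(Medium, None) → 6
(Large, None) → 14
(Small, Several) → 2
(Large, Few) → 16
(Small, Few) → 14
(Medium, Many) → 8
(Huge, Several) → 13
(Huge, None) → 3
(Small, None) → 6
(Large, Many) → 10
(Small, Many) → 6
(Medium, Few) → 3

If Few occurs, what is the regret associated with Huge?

5

Best payoff under Few is 16.
Regret = 16 − 11 = 5.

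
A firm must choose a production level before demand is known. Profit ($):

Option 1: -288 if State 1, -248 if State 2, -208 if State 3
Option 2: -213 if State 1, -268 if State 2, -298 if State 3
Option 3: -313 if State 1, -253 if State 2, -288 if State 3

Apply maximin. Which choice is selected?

Row minima: Option 1=-288, Option 2=-298, Option 3=-313
Best worst-case = -288 → Option 1.

Option 1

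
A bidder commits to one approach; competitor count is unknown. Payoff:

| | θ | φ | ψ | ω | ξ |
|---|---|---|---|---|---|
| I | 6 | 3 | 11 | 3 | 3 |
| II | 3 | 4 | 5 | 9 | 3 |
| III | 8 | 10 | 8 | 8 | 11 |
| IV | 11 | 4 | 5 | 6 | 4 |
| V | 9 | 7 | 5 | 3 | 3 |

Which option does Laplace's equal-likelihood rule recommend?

Row averages: I=5.2, II=4.8, III=9, IV=6, V=5.4
Highest average = 9 → III.

III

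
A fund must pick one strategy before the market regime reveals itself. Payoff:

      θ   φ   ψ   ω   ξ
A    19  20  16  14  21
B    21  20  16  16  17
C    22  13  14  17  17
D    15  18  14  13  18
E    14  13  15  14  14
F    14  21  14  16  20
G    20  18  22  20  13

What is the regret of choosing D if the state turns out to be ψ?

8

Best payoff under ψ is 22.
Regret = 22 − 14 = 8.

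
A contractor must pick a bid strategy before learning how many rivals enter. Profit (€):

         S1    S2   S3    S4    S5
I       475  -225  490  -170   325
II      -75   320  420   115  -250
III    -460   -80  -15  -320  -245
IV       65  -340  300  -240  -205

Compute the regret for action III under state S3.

505

Best payoff under S3 is 490.
Regret = 490 − (-15) = 505.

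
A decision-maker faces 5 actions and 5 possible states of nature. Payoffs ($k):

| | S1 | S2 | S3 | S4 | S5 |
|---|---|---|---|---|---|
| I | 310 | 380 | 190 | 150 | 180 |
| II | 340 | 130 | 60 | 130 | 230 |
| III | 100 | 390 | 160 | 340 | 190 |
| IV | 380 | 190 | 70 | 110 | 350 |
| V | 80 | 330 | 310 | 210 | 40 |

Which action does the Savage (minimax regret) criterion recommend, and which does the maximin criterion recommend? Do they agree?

Column bests: S1=380, S2=390, S3=310, S4=340, S5=350.
I regrets: 70, 10, 120, 190, 170 → max 190
II regrets: 40, 260, 250, 210, 120 → max 260
III regrets: 280, 0, 150, 0, 160 → max 280
IV regrets: 0, 200, 240, 230, 0 → max 240
V regrets: 300, 60, 0, 130, 310 → max 310
Smallest max regret = 190 → I.
Row minima: I=150, II=60, III=100, IV=70, V=40
Best worst-case = 150 → I.

minimax regret → I; maximin → I (agree)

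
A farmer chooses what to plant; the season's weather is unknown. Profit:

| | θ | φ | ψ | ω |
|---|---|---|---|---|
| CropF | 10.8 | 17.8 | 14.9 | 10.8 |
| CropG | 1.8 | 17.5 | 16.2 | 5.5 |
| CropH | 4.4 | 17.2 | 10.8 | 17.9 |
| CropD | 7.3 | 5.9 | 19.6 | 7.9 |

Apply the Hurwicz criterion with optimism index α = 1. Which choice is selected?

CropD

CropF: 1·17.8 + 0·10.8 = 17.8
CropG: 1·17.5 + 0·1.8 = 17.5
CropH: 1·17.9 + 0·4.4 = 17.9
CropD: 1·19.6 + 0·5.9 = 19.6
Highest Hurwicz score = 19.6 → CropD.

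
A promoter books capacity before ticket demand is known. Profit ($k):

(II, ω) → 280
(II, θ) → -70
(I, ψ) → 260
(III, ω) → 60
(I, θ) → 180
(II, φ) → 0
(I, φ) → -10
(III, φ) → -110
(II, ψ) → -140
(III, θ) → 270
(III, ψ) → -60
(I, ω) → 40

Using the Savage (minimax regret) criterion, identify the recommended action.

Column bests: θ=270, φ=0, ψ=260, ω=280.
I regrets: 90, 10, 0, 240 → max 240
II regrets: 340, 0, 400, 0 → max 400
III regrets: 0, 110, 320, 220 → max 320
Smallest max regret = 240 → I.

I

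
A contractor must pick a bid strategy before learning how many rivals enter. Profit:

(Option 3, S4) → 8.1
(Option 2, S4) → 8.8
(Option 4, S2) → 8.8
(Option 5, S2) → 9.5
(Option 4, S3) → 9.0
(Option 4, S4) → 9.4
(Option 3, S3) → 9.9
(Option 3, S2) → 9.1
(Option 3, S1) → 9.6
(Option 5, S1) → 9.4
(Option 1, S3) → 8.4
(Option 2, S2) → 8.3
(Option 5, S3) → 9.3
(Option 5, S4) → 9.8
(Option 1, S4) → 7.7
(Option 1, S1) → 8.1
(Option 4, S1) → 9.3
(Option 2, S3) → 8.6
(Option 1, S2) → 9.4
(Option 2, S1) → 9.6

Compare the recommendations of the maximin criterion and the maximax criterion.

Row minima: Option 1=7.7, Option 2=8.3, Option 3=8.1, Option 4=8.8, Option 5=9.3
Best worst-case = 9.3 → Option 5.
Row maxima: Option 1=9.4, Option 2=9.6, Option 3=9.9, Option 4=9.4, Option 5=9.8
Best best-case = 9.9 → Option 3.

maximin → Option 5; maximax → Option 3 (disagree)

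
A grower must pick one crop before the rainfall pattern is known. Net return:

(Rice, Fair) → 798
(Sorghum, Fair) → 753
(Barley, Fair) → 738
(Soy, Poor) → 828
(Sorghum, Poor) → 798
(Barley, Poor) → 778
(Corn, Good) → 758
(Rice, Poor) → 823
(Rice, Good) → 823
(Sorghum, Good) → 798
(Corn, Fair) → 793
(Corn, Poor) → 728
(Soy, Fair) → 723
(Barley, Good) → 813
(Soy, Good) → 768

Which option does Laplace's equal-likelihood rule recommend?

Row averages: Sorghum=783, Corn=2279/3, Soy=773, Barley=2329/3, Rice=2444/3
Highest average = 2444/3 → Rice.

Rice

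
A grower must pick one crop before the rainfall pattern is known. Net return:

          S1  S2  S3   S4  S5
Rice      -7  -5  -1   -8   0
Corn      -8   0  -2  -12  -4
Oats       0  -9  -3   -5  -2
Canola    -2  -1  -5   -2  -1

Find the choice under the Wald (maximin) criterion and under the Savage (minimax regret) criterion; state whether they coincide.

maximin → Canola; minimax regret → Canola (agree)

Row minima: Rice=-8, Corn=-12, Oats=-9, Canola=-5
Best worst-case = -5 → Canola.
Column bests: S1=0, S2=0, S3=-1, S4=-2, S5=0.
Rice regrets: 7, 5, 0, 6, 0 → max 7
Corn regrets: 8, 0, 1, 10, 4 → max 10
Oats regrets: 0, 9, 2, 3, 2 → max 9
Canola regrets: 2, 1, 4, 0, 1 → max 4
Smallest max regret = 4 → Canola.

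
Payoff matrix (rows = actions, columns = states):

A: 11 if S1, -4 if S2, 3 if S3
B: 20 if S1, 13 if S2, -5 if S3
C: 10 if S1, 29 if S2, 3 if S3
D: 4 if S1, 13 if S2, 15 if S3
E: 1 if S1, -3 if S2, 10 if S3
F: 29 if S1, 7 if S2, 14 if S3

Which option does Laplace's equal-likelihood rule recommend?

Row averages: A=10/3, B=28/3, C=14, D=32/3, E=8/3, F=50/3
Highest average = 50/3 → F.

F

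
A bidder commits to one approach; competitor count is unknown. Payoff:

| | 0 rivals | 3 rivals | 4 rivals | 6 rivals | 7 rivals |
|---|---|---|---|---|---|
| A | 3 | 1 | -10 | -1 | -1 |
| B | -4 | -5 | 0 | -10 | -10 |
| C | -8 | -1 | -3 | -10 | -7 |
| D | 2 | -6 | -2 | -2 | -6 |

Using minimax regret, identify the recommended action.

D

Column bests: 0 rivals=3, 3 rivals=1, 4 rivals=0, 6 rivals=-1, 7 rivals=-1.
A regrets: 0, 0, 10, 0, 0 → max 10
B regrets: 7, 6, 0, 9, 9 → max 9
C regrets: 11, 2, 3, 9, 6 → max 11
D regrets: 1, 7, 2, 1, 5 → max 7
Smallest max regret = 7 → D.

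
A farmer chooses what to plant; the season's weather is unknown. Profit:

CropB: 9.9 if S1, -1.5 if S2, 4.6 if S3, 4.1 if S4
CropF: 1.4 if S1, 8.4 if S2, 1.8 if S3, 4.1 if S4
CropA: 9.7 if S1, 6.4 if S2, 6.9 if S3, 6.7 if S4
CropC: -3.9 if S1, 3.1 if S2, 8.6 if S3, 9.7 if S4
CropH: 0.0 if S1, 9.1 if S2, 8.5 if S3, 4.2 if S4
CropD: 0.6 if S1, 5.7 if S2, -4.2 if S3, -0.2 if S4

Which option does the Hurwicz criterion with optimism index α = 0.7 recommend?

CropB: 0.7·9.9 + 0.3·(-1.5) = 6.48
CropF: 0.7·8.4 + 0.3·1.4 = 6.3
CropA: 0.7·9.7 + 0.3·6.4 = 8.71
CropC: 0.7·9.7 + 0.3·(-3.9) = 5.62
CropH: 0.7·9.1 + 0.3·0.0 = 6.37
CropD: 0.7·5.7 + 0.3·(-4.2) = 2.73
Highest Hurwicz score = 8.71 → CropA.

CropA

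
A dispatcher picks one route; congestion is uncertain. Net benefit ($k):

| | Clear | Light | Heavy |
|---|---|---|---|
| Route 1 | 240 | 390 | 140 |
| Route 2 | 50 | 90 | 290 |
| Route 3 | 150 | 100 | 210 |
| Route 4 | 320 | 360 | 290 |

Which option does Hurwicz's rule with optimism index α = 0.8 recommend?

Route 1: 0.8·390 + 0.2·140 = 340
Route 2: 0.8·290 + 0.2·50 = 242
Route 3: 0.8·210 + 0.2·100 = 188
Route 4: 0.8·360 + 0.2·290 = 346
Highest Hurwicz score = 346 → Route 4.

Route 4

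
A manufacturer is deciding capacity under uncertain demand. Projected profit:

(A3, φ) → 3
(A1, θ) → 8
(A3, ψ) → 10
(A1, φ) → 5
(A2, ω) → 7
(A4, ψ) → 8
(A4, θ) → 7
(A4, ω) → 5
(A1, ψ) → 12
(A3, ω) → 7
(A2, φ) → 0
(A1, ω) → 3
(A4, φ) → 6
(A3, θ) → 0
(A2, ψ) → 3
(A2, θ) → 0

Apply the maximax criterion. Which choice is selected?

A1

Row maxima: A1=12, A2=7, A3=10, A4=8
Best best-case = 12 → A1.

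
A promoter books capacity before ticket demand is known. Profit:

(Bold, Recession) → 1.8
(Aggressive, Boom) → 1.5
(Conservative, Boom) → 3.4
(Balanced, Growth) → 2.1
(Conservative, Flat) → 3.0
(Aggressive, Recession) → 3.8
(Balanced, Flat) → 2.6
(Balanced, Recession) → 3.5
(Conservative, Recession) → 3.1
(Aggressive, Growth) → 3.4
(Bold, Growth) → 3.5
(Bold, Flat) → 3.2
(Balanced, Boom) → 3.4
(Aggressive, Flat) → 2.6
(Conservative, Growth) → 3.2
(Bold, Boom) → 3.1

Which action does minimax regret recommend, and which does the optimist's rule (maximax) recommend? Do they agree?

minimax regret → Conservative; maximax → Aggressive (disagree)

Column bests: Recession=3.8, Flat=3.2, Growth=3.5, Boom=3.4.
Conservative regrets: 0.7, 0.2, 0.3, 0.0 → max 0.7
Balanced regrets: 0.3, 0.6, 1.4, 0.0 → max 1.4
Aggressive regrets: 0.0, 0.6, 0.1, 1.9 → max 1.9
Bold regrets: 2.0, 0.0, 0.0, 0.3 → max 2.0
Smallest max regret = 0.7 → Conservative.
Row maxima: Conservative=3.4, Balanced=3.5, Aggressive=3.8, Bold=3.5
Best best-case = 3.8 → Aggressive.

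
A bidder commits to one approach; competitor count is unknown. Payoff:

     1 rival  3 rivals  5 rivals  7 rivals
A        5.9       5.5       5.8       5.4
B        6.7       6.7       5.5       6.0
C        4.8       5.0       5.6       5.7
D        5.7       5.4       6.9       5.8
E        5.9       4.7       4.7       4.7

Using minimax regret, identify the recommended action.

Column bests: 1 rival=6.7, 3 rivals=6.7, 5 rivals=6.9, 7 rivals=6.0.
A regrets: 0.8, 1.2, 1.1, 0.6 → max 1.2
B regrets: 0.0, 0.0, 1.4, 0.0 → max 1.4
C regrets: 1.9, 1.7, 1.3, 0.3 → max 1.9
D regrets: 1.0, 1.3, 0.0, 0.2 → max 1.3
E regrets: 0.8, 2.0, 2.2, 1.3 → max 2.2
Smallest max regret = 1.2 → A.

A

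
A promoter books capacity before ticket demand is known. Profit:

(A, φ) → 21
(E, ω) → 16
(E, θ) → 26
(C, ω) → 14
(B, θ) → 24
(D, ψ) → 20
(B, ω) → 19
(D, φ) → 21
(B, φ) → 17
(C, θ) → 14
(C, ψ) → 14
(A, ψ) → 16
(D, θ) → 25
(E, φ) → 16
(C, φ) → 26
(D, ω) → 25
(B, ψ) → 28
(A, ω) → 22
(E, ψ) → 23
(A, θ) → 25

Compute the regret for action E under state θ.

Best payoff under θ is 26.
Regret = 26 − 26 = 0.

0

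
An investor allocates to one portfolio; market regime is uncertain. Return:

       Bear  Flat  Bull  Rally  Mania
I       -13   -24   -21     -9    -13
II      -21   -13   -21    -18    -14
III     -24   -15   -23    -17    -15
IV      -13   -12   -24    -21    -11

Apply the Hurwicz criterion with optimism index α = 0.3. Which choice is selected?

I: 0.3·(-9) + 0.7·(-24) = -19.5
II: 0.3·(-13) + 0.7·(-21) = -18.6
III: 0.3·(-15) + 0.7·(-24) = -21.3
IV: 0.3·(-11) + 0.7·(-24) = -20.1
Highest Hurwicz score = -18.6 → II.

II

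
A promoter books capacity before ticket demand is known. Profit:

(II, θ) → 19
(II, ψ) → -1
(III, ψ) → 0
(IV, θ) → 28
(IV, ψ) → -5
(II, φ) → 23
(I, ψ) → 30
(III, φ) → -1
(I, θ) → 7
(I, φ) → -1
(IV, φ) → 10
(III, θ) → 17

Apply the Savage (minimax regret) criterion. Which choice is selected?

I

Column bests: θ=28, φ=23, ψ=30.
I regrets: 21, 24, 0 → max 24
II regrets: 9, 0, 31 → max 31
III regrets: 11, 24, 30 → max 30
IV regrets: 0, 13, 35 → max 35
Smallest max regret = 24 → I.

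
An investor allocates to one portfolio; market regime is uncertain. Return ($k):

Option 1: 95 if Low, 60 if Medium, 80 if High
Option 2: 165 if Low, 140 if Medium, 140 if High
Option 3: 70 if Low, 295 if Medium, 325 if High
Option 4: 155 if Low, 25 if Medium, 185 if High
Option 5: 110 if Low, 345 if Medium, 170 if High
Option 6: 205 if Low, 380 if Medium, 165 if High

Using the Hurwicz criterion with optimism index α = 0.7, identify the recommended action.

Option 1: 0.7·95 + 0.3·60 = 84.5
Option 2: 0.7·165 + 0.3·140 = 157.5
Option 3: 0.7·325 + 0.3·70 = 248.5
Option 4: 0.7·185 + 0.3·25 = 137
Option 5: 0.7·345 + 0.3·110 = 274.5
Option 6: 0.7·380 + 0.3·165 = 315.5
Highest Hurwicz score = 315.5 → Option 6.

Option 6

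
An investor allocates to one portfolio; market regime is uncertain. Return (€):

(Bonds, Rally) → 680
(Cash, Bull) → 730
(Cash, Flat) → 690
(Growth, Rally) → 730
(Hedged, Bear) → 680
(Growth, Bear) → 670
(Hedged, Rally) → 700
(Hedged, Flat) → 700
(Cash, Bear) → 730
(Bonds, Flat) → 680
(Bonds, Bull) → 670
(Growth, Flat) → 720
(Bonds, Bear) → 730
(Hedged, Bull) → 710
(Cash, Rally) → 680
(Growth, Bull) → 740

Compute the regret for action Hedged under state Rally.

Best payoff under Rally is 730.
Regret = 730 − 700 = 30.

30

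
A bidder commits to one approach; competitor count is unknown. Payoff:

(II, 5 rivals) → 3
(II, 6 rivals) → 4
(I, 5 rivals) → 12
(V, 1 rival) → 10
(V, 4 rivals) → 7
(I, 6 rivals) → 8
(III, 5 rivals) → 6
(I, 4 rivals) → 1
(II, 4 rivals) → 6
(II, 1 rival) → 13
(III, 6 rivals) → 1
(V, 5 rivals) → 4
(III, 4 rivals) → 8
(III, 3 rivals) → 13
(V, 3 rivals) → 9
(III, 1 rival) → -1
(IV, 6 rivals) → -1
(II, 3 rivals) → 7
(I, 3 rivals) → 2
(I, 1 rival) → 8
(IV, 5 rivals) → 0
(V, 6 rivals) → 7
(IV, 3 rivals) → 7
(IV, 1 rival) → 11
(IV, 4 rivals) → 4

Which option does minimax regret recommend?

Column bests: 1 rival=13, 3 rivals=13, 4 rivals=8, 5 rivals=12, 6 rivals=8.
I regrets: 5, 11, 7, 0, 0 → max 11
II regrets: 0, 6, 2, 9, 4 → max 9
III regrets: 14, 0, 0, 6, 7 → max 14
IV regrets: 2, 6, 4, 12, 9 → max 12
V regrets: 3, 4, 1, 8, 1 → max 8
Smallest max regret = 8 → V.

V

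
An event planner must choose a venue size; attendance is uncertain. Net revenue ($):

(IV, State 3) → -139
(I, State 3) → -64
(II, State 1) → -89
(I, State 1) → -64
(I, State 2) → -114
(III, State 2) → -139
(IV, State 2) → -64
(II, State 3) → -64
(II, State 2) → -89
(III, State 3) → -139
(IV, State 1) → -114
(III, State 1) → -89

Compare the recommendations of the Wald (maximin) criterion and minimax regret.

maximin → II; minimax regret → II (agree)

Row minima: I=-114, II=-89, III=-139, IV=-139
Best worst-case = -89 → II.
Column bests: State 1=-64, State 2=-64, State 3=-64.
I regrets: 0, 50, 0 → max 50
II regrets: 25, 25, 0 → max 25
III regrets: 25, 75, 75 → max 75
IV regrets: 50, 0, 75 → max 75
Smallest max regret = 25 → II.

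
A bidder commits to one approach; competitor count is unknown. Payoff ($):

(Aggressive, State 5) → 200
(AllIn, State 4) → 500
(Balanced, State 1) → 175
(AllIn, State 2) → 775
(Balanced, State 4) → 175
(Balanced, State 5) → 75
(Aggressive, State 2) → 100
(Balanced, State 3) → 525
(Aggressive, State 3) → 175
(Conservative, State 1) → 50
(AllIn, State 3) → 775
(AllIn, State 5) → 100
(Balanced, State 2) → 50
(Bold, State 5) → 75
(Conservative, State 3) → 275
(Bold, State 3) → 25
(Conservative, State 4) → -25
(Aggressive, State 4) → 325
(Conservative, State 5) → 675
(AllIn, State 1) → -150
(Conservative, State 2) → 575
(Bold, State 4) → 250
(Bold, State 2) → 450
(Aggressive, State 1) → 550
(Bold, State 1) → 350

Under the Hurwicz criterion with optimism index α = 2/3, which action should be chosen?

Conservative: 2/3·675 + 1/3·(-25) = 1325/3
Balanced: 2/3·525 + 1/3·50 = 1100/3
Aggressive: 2/3·550 + 1/3·100 = 400
Bold: 2/3·450 + 1/3·25 = 925/3
AllIn: 2/3·775 + 1/3·(-150) = 1400/3
Highest Hurwicz score = 1400/3 → AllIn.

AllIn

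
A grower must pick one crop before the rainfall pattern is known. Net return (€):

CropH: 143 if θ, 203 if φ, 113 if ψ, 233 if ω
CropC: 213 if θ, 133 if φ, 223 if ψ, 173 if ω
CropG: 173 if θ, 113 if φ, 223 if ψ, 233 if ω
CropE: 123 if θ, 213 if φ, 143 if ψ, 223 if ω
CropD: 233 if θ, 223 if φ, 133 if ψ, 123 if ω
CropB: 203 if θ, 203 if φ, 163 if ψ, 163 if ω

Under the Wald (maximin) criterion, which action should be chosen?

CropB

Row minima: CropH=113, CropC=133, CropG=113, CropE=123, CropD=123, CropB=163
Best worst-case = 163 → CropB.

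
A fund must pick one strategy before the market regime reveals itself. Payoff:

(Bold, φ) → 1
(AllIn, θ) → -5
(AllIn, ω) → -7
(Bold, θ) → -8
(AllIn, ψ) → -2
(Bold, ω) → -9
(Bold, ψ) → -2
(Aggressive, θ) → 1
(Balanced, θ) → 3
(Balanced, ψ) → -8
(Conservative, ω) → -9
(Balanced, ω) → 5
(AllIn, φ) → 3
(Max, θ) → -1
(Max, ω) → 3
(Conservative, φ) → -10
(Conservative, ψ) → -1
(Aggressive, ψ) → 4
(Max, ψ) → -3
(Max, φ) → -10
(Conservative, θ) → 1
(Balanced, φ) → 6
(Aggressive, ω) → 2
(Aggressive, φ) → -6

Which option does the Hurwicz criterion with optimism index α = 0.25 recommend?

Aggressive

Conservative: 0.25·1 + 0.75·(-10) = -7.25
Balanced: 0.25·6 + 0.75·(-8) = -4.5
Aggressive: 0.25·4 + 0.75·(-6) = -3.5
Bold: 0.25·1 + 0.75·(-9) = -6.5
AllIn: 0.25·3 + 0.75·(-7) = -4.5
Max: 0.25·3 + 0.75·(-10) = -6.75
Highest Hurwicz score = -3.5 → Aggressive.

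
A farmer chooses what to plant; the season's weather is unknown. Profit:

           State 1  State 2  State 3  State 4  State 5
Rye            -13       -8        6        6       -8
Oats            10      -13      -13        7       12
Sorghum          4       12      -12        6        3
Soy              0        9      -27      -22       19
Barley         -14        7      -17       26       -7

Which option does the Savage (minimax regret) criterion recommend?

Sorghum

Column bests: State 1=10, State 2=12, State 3=6, State 4=26, State 5=19.
Rye regrets: 23, 20, 0, 20, 27 → max 27
Oats regrets: 0, 25, 19, 19, 7 → max 25
Sorghum regrets: 6, 0, 18, 20, 16 → max 20
Soy regrets: 10, 3, 33, 48, 0 → max 48
Barley regrets: 24, 5, 23, 0, 26 → max 26
Smallest max regret = 20 → Sorghum.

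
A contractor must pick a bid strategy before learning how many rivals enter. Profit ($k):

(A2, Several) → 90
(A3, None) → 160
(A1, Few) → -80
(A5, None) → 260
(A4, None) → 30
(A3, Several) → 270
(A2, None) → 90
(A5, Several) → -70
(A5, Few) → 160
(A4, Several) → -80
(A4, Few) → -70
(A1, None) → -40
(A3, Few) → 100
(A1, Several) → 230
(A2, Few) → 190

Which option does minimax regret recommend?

Column bests: None=260, Few=190, Several=270.
A1 regrets: 300, 270, 40 → max 300
A2 regrets: 170, 0, 180 → max 180
A3 regrets: 100, 90, 0 → max 100
A4 regrets: 230, 260, 350 → max 350
A5 regrets: 0, 30, 340 → max 340
Smallest max regret = 100 → A3.

A3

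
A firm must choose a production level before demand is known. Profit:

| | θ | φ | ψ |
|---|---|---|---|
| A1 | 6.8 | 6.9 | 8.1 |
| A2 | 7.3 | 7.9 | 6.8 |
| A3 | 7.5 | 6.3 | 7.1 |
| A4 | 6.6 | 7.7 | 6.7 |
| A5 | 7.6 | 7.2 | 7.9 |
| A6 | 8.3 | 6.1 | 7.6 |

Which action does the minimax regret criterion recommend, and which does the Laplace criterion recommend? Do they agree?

Column bests: θ=8.3, φ=7.9, ψ=8.1.
A1 regrets: 1.5, 1.0, 0.0 → max 1.5
A2 regrets: 1.0, 0.0, 1.3 → max 1.3
A3 regrets: 0.8, 1.6, 1.0 → max 1.6
A4 regrets: 1.7, 0.2, 1.4 → max 1.7
A5 regrets: 0.7, 0.7, 0.2 → max 0.7
A6 regrets: 0.0, 1.8, 0.5 → max 1.8
Smallest max regret = 0.7 → A5.
Row averages: A1=109/15, A2=22/3, A3=209/30, A4=7, A5=227/30, A6=22/3
Highest average = 227/30 → A5.

minimax regret → A5; laplace → A5 (agree)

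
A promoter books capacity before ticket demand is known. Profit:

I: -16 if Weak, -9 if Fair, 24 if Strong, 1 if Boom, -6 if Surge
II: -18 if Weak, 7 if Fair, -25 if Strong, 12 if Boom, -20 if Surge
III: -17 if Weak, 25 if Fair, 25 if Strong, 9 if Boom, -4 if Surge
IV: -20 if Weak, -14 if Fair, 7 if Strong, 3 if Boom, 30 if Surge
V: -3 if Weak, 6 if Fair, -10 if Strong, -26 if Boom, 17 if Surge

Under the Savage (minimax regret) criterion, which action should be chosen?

III

Column bests: Weak=-3, Fair=25, Strong=25, Boom=12, Surge=30.
I regrets: 13, 34, 1, 11, 36 → max 36
II regrets: 15, 18, 50, 0, 50 → max 50
III regrets: 14, 0, 0, 3, 34 → max 34
IV regrets: 17, 39, 18, 9, 0 → max 39
V regrets: 0, 19, 35, 38, 13 → max 38
Smallest max regret = 34 → III.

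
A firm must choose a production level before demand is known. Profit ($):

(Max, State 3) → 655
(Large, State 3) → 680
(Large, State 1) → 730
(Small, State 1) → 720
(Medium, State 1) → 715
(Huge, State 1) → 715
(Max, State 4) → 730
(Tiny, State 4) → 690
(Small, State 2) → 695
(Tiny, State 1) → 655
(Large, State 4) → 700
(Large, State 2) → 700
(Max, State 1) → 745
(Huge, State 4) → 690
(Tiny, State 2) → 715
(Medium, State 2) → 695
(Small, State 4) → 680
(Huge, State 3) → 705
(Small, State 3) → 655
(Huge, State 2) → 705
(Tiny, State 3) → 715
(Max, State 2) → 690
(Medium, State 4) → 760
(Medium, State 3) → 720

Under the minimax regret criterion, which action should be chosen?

Column bests: State 1=745, State 2=715, State 3=720, State 4=760.
Tiny regrets: 90, 0, 5, 70 → max 90
Small regrets: 25, 20, 65, 80 → max 80
Medium regrets: 30, 20, 0, 0 → max 30
Large regrets: 15, 15, 40, 60 → max 60
Huge regrets: 30, 10, 15, 70 → max 70
Max regrets: 0, 25, 65, 30 → max 65
Smallest max regret = 30 → Medium.

Medium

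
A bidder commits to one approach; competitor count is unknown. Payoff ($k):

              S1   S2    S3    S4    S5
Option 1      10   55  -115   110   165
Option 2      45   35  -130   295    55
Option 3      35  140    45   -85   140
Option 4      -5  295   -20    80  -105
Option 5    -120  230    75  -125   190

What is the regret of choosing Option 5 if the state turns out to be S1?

Best payoff under S1 is 45.
Regret = 45 − (-120) = 165.

165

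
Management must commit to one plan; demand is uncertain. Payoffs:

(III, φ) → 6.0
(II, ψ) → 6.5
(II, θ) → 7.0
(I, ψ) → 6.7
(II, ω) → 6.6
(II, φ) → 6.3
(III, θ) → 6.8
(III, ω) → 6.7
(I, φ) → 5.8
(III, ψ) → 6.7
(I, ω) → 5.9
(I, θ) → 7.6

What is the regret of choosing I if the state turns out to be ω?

Best payoff under ω is 6.7.
Regret = 6.7 − 5.9 = 0.8.

0.8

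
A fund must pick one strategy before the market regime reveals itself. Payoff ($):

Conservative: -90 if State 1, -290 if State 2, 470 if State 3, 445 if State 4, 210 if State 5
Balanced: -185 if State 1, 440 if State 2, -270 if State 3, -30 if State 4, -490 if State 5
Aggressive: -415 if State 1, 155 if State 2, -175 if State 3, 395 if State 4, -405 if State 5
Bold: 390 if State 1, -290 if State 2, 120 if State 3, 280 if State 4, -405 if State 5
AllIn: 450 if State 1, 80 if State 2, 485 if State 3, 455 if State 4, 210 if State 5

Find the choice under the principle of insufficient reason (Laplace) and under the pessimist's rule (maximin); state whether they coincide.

Row averages: Conservative=149, Balanced=-107, Aggressive=-89, Bold=19, AllIn=336
Highest average = 336 → AllIn.
Row minima: Conservative=-290, Balanced=-490, Aggressive=-415, Bold=-405, AllIn=80
Best worst-case = 80 → AllIn.

laplace → AllIn; maximin → AllIn (agree)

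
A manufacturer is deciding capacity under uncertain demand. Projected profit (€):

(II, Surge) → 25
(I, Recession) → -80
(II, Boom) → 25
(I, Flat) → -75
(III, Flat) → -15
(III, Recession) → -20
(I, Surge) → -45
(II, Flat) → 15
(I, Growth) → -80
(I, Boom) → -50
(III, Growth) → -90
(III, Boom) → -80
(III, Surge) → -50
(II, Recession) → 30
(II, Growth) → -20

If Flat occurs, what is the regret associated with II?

Best payoff under Flat is 15.
Regret = 15 − 15 = 0.

0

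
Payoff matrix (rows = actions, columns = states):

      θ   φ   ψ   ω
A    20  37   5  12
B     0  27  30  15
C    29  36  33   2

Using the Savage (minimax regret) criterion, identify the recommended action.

Column bests: θ=29, φ=37, ψ=33, ω=15.
A regrets: 9, 0, 28, 3 → max 28
B regrets: 29, 10, 3, 0 → max 29
C regrets: 0, 1, 0, 13 → max 13
Smallest max regret = 13 → C.

C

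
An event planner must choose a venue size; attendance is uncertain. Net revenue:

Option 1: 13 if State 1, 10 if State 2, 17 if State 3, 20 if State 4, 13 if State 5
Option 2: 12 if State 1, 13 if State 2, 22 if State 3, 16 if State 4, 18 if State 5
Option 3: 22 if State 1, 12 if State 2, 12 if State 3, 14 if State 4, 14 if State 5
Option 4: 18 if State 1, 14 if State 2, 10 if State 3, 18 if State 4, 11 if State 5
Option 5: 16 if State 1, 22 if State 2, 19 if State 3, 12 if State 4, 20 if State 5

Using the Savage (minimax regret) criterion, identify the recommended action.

Column bests: State 1=22, State 2=22, State 3=22, State 4=20, State 5=20.
Option 1 regrets: 9, 12, 5, 0, 7 → max 12
Option 2 regrets: 10, 9, 0, 4, 2 → max 10
Option 3 regrets: 0, 10, 10, 6, 6 → max 10
Option 4 regrets: 4, 8, 12, 2, 9 → max 12
Option 5 regrets: 6, 0, 3, 8, 0 → max 8
Smallest max regret = 8 → Option 5.

Option 5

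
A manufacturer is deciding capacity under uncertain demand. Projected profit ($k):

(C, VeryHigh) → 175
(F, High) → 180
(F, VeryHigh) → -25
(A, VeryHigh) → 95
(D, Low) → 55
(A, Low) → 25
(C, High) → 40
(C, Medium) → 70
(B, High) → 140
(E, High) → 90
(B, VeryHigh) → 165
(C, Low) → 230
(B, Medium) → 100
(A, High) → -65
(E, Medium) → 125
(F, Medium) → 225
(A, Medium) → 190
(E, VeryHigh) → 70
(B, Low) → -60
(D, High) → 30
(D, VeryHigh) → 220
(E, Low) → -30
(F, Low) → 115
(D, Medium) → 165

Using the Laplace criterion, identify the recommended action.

Row averages: A=61.25, B=86.25, C=128.75, D=117.5, E=63.75, F=123.75
Highest average = 128.75 → C.

C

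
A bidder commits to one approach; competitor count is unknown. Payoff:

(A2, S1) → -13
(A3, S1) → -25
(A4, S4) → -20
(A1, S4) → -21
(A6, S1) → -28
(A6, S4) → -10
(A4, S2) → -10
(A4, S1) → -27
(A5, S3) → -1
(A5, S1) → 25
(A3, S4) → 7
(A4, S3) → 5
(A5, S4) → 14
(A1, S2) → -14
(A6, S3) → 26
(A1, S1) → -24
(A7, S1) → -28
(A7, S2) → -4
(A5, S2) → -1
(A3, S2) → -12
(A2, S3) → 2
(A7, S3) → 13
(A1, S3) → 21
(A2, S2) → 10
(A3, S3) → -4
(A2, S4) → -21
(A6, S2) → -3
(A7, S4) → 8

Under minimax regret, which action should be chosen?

A5

Column bests: S1=25, S2=10, S3=26, S4=14.
A1 regrets: 49, 24, 5, 35 → max 49
A2 regrets: 38, 0, 24, 35 → max 38
A3 regrets: 50, 22, 30, 7 → max 50
A4 regrets: 52, 20, 21, 34 → max 52
A5 regrets: 0, 11, 27, 0 → max 27
A6 regrets: 53, 13, 0, 24 → max 53
A7 regrets: 53, 14, 13, 6 → max 53
Smallest max regret = 27 → A5.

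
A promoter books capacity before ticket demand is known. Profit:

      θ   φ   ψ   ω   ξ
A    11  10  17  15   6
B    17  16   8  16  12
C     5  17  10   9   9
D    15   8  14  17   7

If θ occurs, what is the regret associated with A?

6

Best payoff under θ is 17.
Regret = 17 − 11 = 6.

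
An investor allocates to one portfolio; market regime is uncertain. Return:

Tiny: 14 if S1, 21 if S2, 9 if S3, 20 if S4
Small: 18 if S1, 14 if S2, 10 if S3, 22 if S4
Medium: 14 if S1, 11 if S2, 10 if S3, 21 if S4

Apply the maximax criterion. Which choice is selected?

Row maxima: Tiny=21, Small=22, Medium=21
Best best-case = 22 → Small.

Small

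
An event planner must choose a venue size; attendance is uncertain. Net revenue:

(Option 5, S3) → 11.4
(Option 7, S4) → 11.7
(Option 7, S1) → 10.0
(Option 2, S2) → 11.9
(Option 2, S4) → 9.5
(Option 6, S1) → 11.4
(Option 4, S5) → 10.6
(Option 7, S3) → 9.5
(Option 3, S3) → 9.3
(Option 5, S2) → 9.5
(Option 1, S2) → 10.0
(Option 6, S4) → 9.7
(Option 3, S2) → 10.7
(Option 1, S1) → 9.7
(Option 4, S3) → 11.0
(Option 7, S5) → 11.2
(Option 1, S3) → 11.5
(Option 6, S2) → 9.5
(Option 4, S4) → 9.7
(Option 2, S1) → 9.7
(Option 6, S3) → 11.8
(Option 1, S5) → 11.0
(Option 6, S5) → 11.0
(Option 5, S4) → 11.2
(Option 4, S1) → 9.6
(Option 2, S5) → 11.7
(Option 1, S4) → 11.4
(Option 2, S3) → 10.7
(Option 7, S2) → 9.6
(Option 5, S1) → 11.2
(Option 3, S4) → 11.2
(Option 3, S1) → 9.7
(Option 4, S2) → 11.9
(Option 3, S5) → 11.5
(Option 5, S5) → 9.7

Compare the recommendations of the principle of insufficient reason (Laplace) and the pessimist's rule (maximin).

laplace → Option 1; maximin → Option 1 (agree)

Row averages: Option 1=10.72, Option 2=10.7, Option 3=10.48, Option 4=10.56, Option 5=10.6, Option 6=10.68, Option 7=10.4
Highest average = 10.72 → Option 1.
Row minima: Option 1=9.7, Option 2=9.5, Option 3=9.3, Option 4=9.6, Option 5=9.5, Option 6=9.5, Option 7=9.5
Best worst-case = 9.7 → Option 1.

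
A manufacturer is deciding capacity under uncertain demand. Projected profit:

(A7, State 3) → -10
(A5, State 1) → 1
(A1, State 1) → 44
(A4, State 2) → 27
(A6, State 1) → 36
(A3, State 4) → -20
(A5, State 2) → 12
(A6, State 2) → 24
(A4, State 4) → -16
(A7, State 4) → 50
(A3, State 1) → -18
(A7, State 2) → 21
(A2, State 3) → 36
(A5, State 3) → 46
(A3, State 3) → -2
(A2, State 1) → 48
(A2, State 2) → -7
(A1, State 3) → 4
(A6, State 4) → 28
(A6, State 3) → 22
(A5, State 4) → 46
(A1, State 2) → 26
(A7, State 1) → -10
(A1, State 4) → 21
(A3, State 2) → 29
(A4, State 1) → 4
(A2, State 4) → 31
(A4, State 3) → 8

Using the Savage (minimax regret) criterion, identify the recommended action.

Column bests: State 1=48, State 2=29, State 3=46, State 4=50.
A1 regrets: 4, 3, 42, 29 → max 42
A2 regrets: 0, 36, 10, 19 → max 36
A3 regrets: 66, 0, 48, 70 → max 70
A4 regrets: 44, 2, 38, 66 → max 66
A5 regrets: 47, 17, 0, 4 → max 47
A6 regrets: 12, 5, 24, 22 → max 24
A7 regrets: 58, 8, 56, 0 → max 58
Smallest max regret = 24 → A6.

A6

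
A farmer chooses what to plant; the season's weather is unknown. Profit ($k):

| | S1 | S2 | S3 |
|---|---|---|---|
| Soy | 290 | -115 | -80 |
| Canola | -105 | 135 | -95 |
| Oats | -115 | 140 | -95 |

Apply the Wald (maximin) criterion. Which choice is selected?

Canola

Row minima: Soy=-115, Canola=-105, Oats=-115
Best worst-case = -105 → Canola.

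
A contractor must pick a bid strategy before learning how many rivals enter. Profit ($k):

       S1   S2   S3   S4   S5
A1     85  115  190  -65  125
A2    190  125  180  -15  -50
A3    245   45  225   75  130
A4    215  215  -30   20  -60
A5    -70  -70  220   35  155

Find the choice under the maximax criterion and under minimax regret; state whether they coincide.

maximax → A3; minimax regret → A1 (disagree)

Row maxima: A1=190, A2=190, A3=245, A4=215, A5=220
Best best-case = 245 → A3.
Column bests: S1=245, S2=215, S3=225, S4=75, S5=155.
A1 regrets: 160, 100, 35, 140, 30 → max 160
A2 regrets: 55, 90, 45, 90, 205 → max 205
A3 regrets: 0, 170, 0, 0, 25 → max 170
A4 regrets: 30, 0, 255, 55, 215 → max 255
A5 regrets: 315, 285, 5, 40, 0 → max 315
Smallest max regret = 160 → A1.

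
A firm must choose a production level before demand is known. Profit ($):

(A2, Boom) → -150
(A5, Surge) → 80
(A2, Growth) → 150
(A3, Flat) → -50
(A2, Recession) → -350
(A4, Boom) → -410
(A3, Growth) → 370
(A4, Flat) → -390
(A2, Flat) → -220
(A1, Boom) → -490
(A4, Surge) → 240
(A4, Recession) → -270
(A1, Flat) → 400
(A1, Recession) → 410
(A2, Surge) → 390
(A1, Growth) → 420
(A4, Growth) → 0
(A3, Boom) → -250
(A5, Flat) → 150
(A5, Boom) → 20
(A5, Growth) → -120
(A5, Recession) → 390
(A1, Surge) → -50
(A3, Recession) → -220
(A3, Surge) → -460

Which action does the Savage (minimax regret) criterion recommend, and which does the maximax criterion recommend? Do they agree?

Column bests: Recession=410, Flat=400, Growth=420, Boom=20, Surge=390.
A1 regrets: 0, 0, 0, 510, 440 → max 510
A2 regrets: 760, 620, 270, 170, 0 → max 760
A3 regrets: 630, 450, 50, 270, 850 → max 850
A4 regrets: 680, 790, 420, 430, 150 → max 790
A5 regrets: 20, 250, 540, 0, 310 → max 540
Smallest max regret = 510 → A1.
Row maxima: A1=420, A2=390, A3=370, A4=240, A5=390
Best best-case = 420 → A1.

minimax regret → A1; maximax → A1 (agree)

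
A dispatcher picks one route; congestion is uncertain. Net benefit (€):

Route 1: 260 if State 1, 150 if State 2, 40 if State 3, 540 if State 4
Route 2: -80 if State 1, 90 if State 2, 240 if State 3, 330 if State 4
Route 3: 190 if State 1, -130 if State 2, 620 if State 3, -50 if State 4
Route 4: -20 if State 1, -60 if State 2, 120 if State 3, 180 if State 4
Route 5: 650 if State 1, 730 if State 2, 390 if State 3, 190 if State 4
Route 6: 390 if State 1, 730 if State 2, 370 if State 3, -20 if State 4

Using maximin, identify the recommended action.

Row minima: Route 1=40, Route 2=-80, Route 3=-130, Route 4=-60, Route 5=190, Route 6=-20
Best worst-case = 190 → Route 5.

Route 5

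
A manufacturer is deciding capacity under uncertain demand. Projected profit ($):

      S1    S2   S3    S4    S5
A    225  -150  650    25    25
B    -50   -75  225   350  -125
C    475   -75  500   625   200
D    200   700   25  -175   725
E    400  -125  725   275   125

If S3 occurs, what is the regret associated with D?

Best payoff under S3 is 725.
Regret = 725 − 25 = 700.

700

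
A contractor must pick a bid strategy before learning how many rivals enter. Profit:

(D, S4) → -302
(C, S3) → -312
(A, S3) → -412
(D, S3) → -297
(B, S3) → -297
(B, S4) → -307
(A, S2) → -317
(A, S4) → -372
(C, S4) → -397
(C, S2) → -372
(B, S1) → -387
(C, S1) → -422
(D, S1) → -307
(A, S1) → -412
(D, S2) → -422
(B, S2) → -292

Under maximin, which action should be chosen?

Row minima: A=-412, B=-387, C=-422, D=-422
Best worst-case = -387 → B.

B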